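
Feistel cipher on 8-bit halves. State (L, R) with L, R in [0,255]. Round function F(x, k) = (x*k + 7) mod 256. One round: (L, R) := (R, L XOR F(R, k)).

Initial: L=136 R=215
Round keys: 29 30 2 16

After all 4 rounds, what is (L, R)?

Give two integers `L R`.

Round 1 (k=29): L=215 R=234
Round 2 (k=30): L=234 R=164
Round 3 (k=2): L=164 R=165
Round 4 (k=16): L=165 R=243

Answer: 165 243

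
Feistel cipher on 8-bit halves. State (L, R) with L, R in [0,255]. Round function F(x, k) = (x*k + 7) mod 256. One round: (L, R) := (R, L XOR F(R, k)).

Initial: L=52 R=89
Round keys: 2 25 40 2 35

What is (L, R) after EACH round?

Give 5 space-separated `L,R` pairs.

Round 1 (k=2): L=89 R=141
Round 2 (k=25): L=141 R=149
Round 3 (k=40): L=149 R=194
Round 4 (k=2): L=194 R=30
Round 5 (k=35): L=30 R=227

Answer: 89,141 141,149 149,194 194,30 30,227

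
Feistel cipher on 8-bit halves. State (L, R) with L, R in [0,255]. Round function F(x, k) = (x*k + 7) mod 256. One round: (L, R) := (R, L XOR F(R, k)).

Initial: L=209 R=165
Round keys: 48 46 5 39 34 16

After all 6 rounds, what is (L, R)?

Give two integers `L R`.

Answer: 32 157

Derivation:
Round 1 (k=48): L=165 R=38
Round 2 (k=46): L=38 R=126
Round 3 (k=5): L=126 R=91
Round 4 (k=39): L=91 R=154
Round 5 (k=34): L=154 R=32
Round 6 (k=16): L=32 R=157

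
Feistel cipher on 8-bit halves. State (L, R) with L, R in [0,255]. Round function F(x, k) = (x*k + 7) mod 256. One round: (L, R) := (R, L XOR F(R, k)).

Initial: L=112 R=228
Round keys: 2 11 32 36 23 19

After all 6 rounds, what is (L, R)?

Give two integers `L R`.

Answer: 8 160

Derivation:
Round 1 (k=2): L=228 R=191
Round 2 (k=11): L=191 R=216
Round 3 (k=32): L=216 R=184
Round 4 (k=36): L=184 R=63
Round 5 (k=23): L=63 R=8
Round 6 (k=19): L=8 R=160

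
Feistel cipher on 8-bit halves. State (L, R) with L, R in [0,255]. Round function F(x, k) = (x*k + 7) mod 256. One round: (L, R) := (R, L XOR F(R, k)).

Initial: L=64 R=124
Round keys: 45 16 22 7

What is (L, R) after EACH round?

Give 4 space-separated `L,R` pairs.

Answer: 124,147 147,75 75,234 234,38

Derivation:
Round 1 (k=45): L=124 R=147
Round 2 (k=16): L=147 R=75
Round 3 (k=22): L=75 R=234
Round 4 (k=7): L=234 R=38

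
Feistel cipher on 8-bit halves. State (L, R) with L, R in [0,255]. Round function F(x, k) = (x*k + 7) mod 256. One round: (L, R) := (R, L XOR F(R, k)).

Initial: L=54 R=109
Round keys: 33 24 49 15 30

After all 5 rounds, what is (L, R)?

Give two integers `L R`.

Round 1 (k=33): L=109 R=34
Round 2 (k=24): L=34 R=90
Round 3 (k=49): L=90 R=99
Round 4 (k=15): L=99 R=142
Round 5 (k=30): L=142 R=200

Answer: 142 200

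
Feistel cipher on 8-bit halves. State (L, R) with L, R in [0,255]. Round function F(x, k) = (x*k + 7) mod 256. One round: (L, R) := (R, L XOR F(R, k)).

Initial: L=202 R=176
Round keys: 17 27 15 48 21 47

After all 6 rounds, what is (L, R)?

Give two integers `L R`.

Round 1 (k=17): L=176 R=125
Round 2 (k=27): L=125 R=134
Round 3 (k=15): L=134 R=156
Round 4 (k=48): L=156 R=193
Round 5 (k=21): L=193 R=64
Round 6 (k=47): L=64 R=6

Answer: 64 6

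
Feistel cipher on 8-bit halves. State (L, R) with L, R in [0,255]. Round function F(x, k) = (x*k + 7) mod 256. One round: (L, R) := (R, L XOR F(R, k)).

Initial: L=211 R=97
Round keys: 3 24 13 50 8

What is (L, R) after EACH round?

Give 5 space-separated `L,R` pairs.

Round 1 (k=3): L=97 R=249
Round 2 (k=24): L=249 R=62
Round 3 (k=13): L=62 R=212
Round 4 (k=50): L=212 R=81
Round 5 (k=8): L=81 R=91

Answer: 97,249 249,62 62,212 212,81 81,91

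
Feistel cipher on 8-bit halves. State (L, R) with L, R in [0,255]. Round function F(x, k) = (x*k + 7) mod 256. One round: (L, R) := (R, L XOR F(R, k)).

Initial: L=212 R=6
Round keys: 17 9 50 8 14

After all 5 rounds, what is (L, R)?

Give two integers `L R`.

Round 1 (k=17): L=6 R=185
Round 2 (k=9): L=185 R=142
Round 3 (k=50): L=142 R=122
Round 4 (k=8): L=122 R=89
Round 5 (k=14): L=89 R=159

Answer: 89 159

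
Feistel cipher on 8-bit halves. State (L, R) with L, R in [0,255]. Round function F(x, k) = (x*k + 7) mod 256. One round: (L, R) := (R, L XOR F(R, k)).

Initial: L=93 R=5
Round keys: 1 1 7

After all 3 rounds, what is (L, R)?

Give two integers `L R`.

Answer: 93 195

Derivation:
Round 1 (k=1): L=5 R=81
Round 2 (k=1): L=81 R=93
Round 3 (k=7): L=93 R=195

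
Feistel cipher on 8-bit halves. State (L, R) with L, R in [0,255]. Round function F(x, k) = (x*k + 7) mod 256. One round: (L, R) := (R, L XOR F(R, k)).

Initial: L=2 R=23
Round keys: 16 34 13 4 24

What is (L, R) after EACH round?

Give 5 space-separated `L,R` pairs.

Round 1 (k=16): L=23 R=117
Round 2 (k=34): L=117 R=134
Round 3 (k=13): L=134 R=160
Round 4 (k=4): L=160 R=1
Round 5 (k=24): L=1 R=191

Answer: 23,117 117,134 134,160 160,1 1,191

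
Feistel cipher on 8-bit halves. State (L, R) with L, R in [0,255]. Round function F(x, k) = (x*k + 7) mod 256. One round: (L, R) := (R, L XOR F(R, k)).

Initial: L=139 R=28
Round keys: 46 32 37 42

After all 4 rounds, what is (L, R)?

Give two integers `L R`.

Round 1 (k=46): L=28 R=132
Round 2 (k=32): L=132 R=155
Round 3 (k=37): L=155 R=234
Round 4 (k=42): L=234 R=240

Answer: 234 240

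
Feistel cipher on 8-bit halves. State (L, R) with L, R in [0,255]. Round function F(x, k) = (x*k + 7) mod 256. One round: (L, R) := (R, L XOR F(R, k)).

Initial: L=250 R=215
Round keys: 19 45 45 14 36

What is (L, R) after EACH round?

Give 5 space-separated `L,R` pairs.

Answer: 215,6 6,194 194,39 39,235 235,52

Derivation:
Round 1 (k=19): L=215 R=6
Round 2 (k=45): L=6 R=194
Round 3 (k=45): L=194 R=39
Round 4 (k=14): L=39 R=235
Round 5 (k=36): L=235 R=52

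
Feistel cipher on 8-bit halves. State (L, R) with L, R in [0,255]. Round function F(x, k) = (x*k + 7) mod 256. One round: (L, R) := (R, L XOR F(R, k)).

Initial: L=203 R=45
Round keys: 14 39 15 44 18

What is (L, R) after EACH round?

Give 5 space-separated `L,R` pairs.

Answer: 45,182 182,236 236,109 109,47 47,56

Derivation:
Round 1 (k=14): L=45 R=182
Round 2 (k=39): L=182 R=236
Round 3 (k=15): L=236 R=109
Round 4 (k=44): L=109 R=47
Round 5 (k=18): L=47 R=56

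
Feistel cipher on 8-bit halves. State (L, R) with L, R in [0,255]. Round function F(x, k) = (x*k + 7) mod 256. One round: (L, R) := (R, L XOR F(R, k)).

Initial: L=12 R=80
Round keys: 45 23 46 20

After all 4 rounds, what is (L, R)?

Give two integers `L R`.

Round 1 (k=45): L=80 R=27
Round 2 (k=23): L=27 R=36
Round 3 (k=46): L=36 R=100
Round 4 (k=20): L=100 R=243

Answer: 100 243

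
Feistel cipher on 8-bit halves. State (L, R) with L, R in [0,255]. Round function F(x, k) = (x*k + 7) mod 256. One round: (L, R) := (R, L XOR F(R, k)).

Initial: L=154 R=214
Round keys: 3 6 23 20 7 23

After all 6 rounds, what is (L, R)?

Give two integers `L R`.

Answer: 232 243

Derivation:
Round 1 (k=3): L=214 R=19
Round 2 (k=6): L=19 R=175
Round 3 (k=23): L=175 R=211
Round 4 (k=20): L=211 R=44
Round 5 (k=7): L=44 R=232
Round 6 (k=23): L=232 R=243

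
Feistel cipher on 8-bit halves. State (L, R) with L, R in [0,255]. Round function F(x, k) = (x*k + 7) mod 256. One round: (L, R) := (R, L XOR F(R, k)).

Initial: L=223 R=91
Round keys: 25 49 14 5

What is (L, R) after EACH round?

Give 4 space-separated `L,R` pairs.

Answer: 91,53 53,119 119,188 188,196

Derivation:
Round 1 (k=25): L=91 R=53
Round 2 (k=49): L=53 R=119
Round 3 (k=14): L=119 R=188
Round 4 (k=5): L=188 R=196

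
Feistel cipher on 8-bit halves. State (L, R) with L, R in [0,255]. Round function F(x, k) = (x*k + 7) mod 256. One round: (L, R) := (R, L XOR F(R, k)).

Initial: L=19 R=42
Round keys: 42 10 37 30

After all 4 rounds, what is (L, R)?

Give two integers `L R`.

Answer: 64 26

Derivation:
Round 1 (k=42): L=42 R=248
Round 2 (k=10): L=248 R=157
Round 3 (k=37): L=157 R=64
Round 4 (k=30): L=64 R=26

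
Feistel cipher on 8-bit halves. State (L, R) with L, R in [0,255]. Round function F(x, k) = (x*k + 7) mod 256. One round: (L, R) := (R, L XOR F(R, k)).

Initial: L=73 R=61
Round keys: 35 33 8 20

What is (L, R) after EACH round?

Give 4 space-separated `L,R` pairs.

Round 1 (k=35): L=61 R=23
Round 2 (k=33): L=23 R=195
Round 3 (k=8): L=195 R=8
Round 4 (k=20): L=8 R=100

Answer: 61,23 23,195 195,8 8,100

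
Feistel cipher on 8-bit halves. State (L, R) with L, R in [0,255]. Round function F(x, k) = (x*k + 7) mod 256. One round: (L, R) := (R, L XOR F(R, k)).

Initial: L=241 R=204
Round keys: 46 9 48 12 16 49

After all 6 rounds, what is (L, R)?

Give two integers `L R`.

Answer: 78 159

Derivation:
Round 1 (k=46): L=204 R=94
Round 2 (k=9): L=94 R=153
Round 3 (k=48): L=153 R=233
Round 4 (k=12): L=233 R=106
Round 5 (k=16): L=106 R=78
Round 6 (k=49): L=78 R=159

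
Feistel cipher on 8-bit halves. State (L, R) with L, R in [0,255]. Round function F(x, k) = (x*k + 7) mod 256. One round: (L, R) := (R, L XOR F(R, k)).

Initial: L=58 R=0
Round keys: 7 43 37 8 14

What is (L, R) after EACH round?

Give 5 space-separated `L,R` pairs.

Round 1 (k=7): L=0 R=61
Round 2 (k=43): L=61 R=70
Round 3 (k=37): L=70 R=24
Round 4 (k=8): L=24 R=129
Round 5 (k=14): L=129 R=13

Answer: 0,61 61,70 70,24 24,129 129,13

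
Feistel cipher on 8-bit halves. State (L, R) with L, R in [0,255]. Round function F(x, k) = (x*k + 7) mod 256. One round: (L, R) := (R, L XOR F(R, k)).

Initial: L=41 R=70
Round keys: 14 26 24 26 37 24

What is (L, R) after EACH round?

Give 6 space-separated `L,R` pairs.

Round 1 (k=14): L=70 R=242
Round 2 (k=26): L=242 R=221
Round 3 (k=24): L=221 R=77
Round 4 (k=26): L=77 R=4
Round 5 (k=37): L=4 R=214
Round 6 (k=24): L=214 R=19

Answer: 70,242 242,221 221,77 77,4 4,214 214,19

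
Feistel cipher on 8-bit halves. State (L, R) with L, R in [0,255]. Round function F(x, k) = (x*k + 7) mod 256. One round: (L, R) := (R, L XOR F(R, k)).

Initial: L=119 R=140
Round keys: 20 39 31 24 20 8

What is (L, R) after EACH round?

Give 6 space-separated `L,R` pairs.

Round 1 (k=20): L=140 R=128
Round 2 (k=39): L=128 R=11
Round 3 (k=31): L=11 R=220
Round 4 (k=24): L=220 R=172
Round 5 (k=20): L=172 R=171
Round 6 (k=8): L=171 R=243

Answer: 140,128 128,11 11,220 220,172 172,171 171,243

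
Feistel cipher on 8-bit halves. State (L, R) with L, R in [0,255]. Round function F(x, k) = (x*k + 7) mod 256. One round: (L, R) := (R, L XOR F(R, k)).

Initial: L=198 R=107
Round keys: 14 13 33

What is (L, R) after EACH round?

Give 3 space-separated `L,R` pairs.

Round 1 (k=14): L=107 R=39
Round 2 (k=13): L=39 R=105
Round 3 (k=33): L=105 R=183

Answer: 107,39 39,105 105,183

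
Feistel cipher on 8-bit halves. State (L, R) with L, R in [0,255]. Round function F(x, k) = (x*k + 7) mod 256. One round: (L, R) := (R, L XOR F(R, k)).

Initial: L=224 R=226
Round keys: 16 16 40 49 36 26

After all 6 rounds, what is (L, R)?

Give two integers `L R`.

Answer: 39 103

Derivation:
Round 1 (k=16): L=226 R=199
Round 2 (k=16): L=199 R=149
Round 3 (k=40): L=149 R=136
Round 4 (k=49): L=136 R=154
Round 5 (k=36): L=154 R=39
Round 6 (k=26): L=39 R=103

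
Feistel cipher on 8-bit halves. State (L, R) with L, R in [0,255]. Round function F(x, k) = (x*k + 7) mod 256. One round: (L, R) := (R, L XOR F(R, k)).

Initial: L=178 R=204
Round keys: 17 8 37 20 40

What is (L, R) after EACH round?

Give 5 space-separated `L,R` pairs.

Round 1 (k=17): L=204 R=33
Round 2 (k=8): L=33 R=195
Round 3 (k=37): L=195 R=23
Round 4 (k=20): L=23 R=16
Round 5 (k=40): L=16 R=144

Answer: 204,33 33,195 195,23 23,16 16,144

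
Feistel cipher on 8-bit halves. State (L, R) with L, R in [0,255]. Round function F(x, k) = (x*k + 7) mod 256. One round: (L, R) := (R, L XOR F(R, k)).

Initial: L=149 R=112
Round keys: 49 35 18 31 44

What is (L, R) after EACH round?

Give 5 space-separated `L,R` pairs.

Round 1 (k=49): L=112 R=226
Round 2 (k=35): L=226 R=157
Round 3 (k=18): L=157 R=243
Round 4 (k=31): L=243 R=233
Round 5 (k=44): L=233 R=224

Answer: 112,226 226,157 157,243 243,233 233,224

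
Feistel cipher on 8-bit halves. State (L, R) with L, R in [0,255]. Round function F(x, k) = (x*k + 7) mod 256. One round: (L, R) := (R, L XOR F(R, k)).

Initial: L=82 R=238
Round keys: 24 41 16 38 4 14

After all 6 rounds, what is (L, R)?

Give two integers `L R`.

Round 1 (k=24): L=238 R=5
Round 2 (k=41): L=5 R=58
Round 3 (k=16): L=58 R=162
Round 4 (k=38): L=162 R=41
Round 5 (k=4): L=41 R=9
Round 6 (k=14): L=9 R=172

Answer: 9 172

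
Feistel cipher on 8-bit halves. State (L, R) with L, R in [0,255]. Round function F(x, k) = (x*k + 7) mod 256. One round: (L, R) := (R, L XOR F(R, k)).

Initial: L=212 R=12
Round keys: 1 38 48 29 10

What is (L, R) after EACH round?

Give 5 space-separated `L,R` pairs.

Answer: 12,199 199,157 157,176 176,106 106,155

Derivation:
Round 1 (k=1): L=12 R=199
Round 2 (k=38): L=199 R=157
Round 3 (k=48): L=157 R=176
Round 4 (k=29): L=176 R=106
Round 5 (k=10): L=106 R=155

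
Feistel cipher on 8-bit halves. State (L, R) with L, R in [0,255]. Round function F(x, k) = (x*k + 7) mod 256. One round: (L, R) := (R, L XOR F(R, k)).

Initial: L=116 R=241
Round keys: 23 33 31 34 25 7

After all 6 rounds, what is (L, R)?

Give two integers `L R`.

Answer: 29 131

Derivation:
Round 1 (k=23): L=241 R=218
Round 2 (k=33): L=218 R=208
Round 3 (k=31): L=208 R=237
Round 4 (k=34): L=237 R=81
Round 5 (k=25): L=81 R=29
Round 6 (k=7): L=29 R=131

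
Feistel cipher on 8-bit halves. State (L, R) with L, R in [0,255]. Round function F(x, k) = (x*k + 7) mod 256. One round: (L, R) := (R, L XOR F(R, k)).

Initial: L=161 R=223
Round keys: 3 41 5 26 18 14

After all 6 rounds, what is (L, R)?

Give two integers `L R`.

Round 1 (k=3): L=223 R=5
Round 2 (k=41): L=5 R=11
Round 3 (k=5): L=11 R=59
Round 4 (k=26): L=59 R=14
Round 5 (k=18): L=14 R=56
Round 6 (k=14): L=56 R=25

Answer: 56 25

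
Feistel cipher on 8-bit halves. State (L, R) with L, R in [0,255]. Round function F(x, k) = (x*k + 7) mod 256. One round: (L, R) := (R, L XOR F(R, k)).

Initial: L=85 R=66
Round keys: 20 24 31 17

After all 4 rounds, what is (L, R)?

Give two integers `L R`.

Round 1 (k=20): L=66 R=122
Round 2 (k=24): L=122 R=53
Round 3 (k=31): L=53 R=8
Round 4 (k=17): L=8 R=186

Answer: 8 186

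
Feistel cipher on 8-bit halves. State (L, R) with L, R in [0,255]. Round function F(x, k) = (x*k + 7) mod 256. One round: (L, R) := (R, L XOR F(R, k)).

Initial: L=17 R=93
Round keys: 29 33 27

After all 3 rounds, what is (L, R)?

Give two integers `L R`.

Round 1 (k=29): L=93 R=129
Round 2 (k=33): L=129 R=245
Round 3 (k=27): L=245 R=95

Answer: 245 95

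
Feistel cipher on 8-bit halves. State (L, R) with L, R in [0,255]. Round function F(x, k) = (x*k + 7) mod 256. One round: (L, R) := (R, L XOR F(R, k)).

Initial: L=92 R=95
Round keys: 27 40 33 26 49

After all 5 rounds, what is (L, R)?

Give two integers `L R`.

Answer: 85 195

Derivation:
Round 1 (k=27): L=95 R=80
Round 2 (k=40): L=80 R=216
Round 3 (k=33): L=216 R=143
Round 4 (k=26): L=143 R=85
Round 5 (k=49): L=85 R=195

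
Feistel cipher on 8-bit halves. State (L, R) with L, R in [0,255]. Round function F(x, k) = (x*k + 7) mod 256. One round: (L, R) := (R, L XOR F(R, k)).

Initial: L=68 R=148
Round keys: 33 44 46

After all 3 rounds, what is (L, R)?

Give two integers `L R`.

Answer: 207 102

Derivation:
Round 1 (k=33): L=148 R=95
Round 2 (k=44): L=95 R=207
Round 3 (k=46): L=207 R=102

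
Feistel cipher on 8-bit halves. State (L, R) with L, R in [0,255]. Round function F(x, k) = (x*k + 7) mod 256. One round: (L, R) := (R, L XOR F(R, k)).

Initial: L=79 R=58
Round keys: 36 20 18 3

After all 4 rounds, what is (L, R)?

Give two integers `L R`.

Round 1 (k=36): L=58 R=96
Round 2 (k=20): L=96 R=189
Round 3 (k=18): L=189 R=49
Round 4 (k=3): L=49 R=39

Answer: 49 39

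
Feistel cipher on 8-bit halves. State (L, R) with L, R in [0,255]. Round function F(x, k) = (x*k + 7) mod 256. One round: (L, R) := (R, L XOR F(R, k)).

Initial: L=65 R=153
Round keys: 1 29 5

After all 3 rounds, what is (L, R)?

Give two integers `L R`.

Answer: 29 121

Derivation:
Round 1 (k=1): L=153 R=225
Round 2 (k=29): L=225 R=29
Round 3 (k=5): L=29 R=121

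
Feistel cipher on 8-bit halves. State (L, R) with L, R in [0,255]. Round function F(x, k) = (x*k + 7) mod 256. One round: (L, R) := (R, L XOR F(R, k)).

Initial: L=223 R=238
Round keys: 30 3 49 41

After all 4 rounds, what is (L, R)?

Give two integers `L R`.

Answer: 240 58

Derivation:
Round 1 (k=30): L=238 R=52
Round 2 (k=3): L=52 R=77
Round 3 (k=49): L=77 R=240
Round 4 (k=41): L=240 R=58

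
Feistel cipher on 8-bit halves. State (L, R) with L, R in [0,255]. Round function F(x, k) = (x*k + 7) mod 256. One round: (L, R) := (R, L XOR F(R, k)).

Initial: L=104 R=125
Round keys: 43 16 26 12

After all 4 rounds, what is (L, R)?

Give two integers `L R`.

Answer: 197 217

Derivation:
Round 1 (k=43): L=125 R=110
Round 2 (k=16): L=110 R=154
Round 3 (k=26): L=154 R=197
Round 4 (k=12): L=197 R=217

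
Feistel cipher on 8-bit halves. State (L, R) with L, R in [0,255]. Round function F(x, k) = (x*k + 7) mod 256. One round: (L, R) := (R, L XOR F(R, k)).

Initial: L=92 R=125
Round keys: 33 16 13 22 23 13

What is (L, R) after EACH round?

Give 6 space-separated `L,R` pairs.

Round 1 (k=33): L=125 R=120
Round 2 (k=16): L=120 R=250
Round 3 (k=13): L=250 R=193
Round 4 (k=22): L=193 R=103
Round 5 (k=23): L=103 R=137
Round 6 (k=13): L=137 R=155

Answer: 125,120 120,250 250,193 193,103 103,137 137,155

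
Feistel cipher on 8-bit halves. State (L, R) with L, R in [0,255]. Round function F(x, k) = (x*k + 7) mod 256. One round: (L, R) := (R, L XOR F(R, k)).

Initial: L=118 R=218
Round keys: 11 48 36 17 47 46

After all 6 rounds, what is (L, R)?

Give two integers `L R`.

Answer: 173 31

Derivation:
Round 1 (k=11): L=218 R=19
Round 2 (k=48): L=19 R=77
Round 3 (k=36): L=77 R=200
Round 4 (k=17): L=200 R=2
Round 5 (k=47): L=2 R=173
Round 6 (k=46): L=173 R=31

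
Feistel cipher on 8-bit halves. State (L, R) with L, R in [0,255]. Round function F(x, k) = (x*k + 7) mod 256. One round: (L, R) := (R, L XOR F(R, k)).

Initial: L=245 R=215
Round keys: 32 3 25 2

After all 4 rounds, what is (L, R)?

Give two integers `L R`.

Round 1 (k=32): L=215 R=18
Round 2 (k=3): L=18 R=234
Round 3 (k=25): L=234 R=243
Round 4 (k=2): L=243 R=7

Answer: 243 7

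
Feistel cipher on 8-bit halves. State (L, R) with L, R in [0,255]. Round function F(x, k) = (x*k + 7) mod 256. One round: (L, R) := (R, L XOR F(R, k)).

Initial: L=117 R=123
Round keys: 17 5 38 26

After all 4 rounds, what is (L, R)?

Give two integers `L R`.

Round 1 (k=17): L=123 R=71
Round 2 (k=5): L=71 R=17
Round 3 (k=38): L=17 R=202
Round 4 (k=26): L=202 R=154

Answer: 202 154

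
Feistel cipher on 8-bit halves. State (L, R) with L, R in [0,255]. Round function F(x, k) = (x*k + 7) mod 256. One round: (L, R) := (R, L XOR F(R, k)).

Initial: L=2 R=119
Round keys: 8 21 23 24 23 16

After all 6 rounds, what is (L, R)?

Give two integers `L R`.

Answer: 10 103

Derivation:
Round 1 (k=8): L=119 R=189
Round 2 (k=21): L=189 R=255
Round 3 (k=23): L=255 R=77
Round 4 (k=24): L=77 R=192
Round 5 (k=23): L=192 R=10
Round 6 (k=16): L=10 R=103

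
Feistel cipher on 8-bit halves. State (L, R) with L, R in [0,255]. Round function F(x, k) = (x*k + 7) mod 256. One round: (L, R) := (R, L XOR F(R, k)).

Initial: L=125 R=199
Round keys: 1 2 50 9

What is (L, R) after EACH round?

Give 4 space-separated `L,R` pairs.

Answer: 199,179 179,170 170,136 136,101

Derivation:
Round 1 (k=1): L=199 R=179
Round 2 (k=2): L=179 R=170
Round 3 (k=50): L=170 R=136
Round 4 (k=9): L=136 R=101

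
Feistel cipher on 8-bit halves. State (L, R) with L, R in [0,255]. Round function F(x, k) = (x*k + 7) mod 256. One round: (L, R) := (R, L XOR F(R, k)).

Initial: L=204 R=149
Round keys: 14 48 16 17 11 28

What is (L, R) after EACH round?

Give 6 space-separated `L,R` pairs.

Answer: 149,225 225,162 162,198 198,143 143,234 234,16

Derivation:
Round 1 (k=14): L=149 R=225
Round 2 (k=48): L=225 R=162
Round 3 (k=16): L=162 R=198
Round 4 (k=17): L=198 R=143
Round 5 (k=11): L=143 R=234
Round 6 (k=28): L=234 R=16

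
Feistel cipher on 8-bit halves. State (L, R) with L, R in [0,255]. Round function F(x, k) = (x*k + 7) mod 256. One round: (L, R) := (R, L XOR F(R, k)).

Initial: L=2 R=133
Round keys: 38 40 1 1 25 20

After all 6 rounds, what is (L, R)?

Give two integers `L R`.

Answer: 64 240

Derivation:
Round 1 (k=38): L=133 R=199
Round 2 (k=40): L=199 R=154
Round 3 (k=1): L=154 R=102
Round 4 (k=1): L=102 R=247
Round 5 (k=25): L=247 R=64
Round 6 (k=20): L=64 R=240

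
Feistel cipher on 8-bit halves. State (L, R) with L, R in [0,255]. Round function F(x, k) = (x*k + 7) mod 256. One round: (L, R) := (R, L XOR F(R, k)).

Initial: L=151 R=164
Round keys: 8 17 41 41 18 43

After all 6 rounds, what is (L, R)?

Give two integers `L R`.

Round 1 (k=8): L=164 R=176
Round 2 (k=17): L=176 R=19
Round 3 (k=41): L=19 R=162
Round 4 (k=41): L=162 R=234
Round 5 (k=18): L=234 R=217
Round 6 (k=43): L=217 R=144

Answer: 217 144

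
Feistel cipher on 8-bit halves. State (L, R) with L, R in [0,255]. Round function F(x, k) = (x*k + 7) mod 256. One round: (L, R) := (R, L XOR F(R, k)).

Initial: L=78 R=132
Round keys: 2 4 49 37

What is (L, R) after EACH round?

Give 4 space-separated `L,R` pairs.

Round 1 (k=2): L=132 R=65
Round 2 (k=4): L=65 R=143
Round 3 (k=49): L=143 R=39
Round 4 (k=37): L=39 R=37

Answer: 132,65 65,143 143,39 39,37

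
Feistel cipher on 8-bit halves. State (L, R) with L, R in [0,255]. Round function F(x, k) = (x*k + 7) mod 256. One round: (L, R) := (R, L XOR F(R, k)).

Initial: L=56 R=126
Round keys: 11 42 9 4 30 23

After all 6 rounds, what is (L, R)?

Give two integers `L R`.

Answer: 120 83

Derivation:
Round 1 (k=11): L=126 R=73
Round 2 (k=42): L=73 R=127
Round 3 (k=9): L=127 R=55
Round 4 (k=4): L=55 R=156
Round 5 (k=30): L=156 R=120
Round 6 (k=23): L=120 R=83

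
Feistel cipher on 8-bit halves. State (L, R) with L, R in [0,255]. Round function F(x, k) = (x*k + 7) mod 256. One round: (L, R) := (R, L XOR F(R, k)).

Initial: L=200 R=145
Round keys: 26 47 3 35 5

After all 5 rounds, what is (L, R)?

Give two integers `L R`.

Answer: 49 49

Derivation:
Round 1 (k=26): L=145 R=9
Round 2 (k=47): L=9 R=63
Round 3 (k=3): L=63 R=205
Round 4 (k=35): L=205 R=49
Round 5 (k=5): L=49 R=49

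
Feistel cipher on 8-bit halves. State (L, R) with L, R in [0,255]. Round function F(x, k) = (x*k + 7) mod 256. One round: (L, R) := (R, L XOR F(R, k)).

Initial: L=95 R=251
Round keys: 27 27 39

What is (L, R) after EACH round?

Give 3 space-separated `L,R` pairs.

Answer: 251,223 223,119 119,247

Derivation:
Round 1 (k=27): L=251 R=223
Round 2 (k=27): L=223 R=119
Round 3 (k=39): L=119 R=247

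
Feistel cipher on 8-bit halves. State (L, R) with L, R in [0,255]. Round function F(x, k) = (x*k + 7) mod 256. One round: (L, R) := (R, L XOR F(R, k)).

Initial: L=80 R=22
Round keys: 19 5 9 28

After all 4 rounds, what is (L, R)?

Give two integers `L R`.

Answer: 112 181

Derivation:
Round 1 (k=19): L=22 R=249
Round 2 (k=5): L=249 R=242
Round 3 (k=9): L=242 R=112
Round 4 (k=28): L=112 R=181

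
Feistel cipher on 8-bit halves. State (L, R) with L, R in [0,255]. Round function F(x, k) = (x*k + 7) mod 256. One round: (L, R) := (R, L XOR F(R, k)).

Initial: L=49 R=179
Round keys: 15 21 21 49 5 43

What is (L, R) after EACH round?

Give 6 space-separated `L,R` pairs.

Answer: 179,181 181,83 83,99 99,169 169,55 55,237

Derivation:
Round 1 (k=15): L=179 R=181
Round 2 (k=21): L=181 R=83
Round 3 (k=21): L=83 R=99
Round 4 (k=49): L=99 R=169
Round 5 (k=5): L=169 R=55
Round 6 (k=43): L=55 R=237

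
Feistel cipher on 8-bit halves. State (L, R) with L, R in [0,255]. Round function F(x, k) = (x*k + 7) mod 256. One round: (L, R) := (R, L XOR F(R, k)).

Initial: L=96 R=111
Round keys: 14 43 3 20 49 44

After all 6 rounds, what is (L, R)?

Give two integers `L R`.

Answer: 178 217

Derivation:
Round 1 (k=14): L=111 R=121
Round 2 (k=43): L=121 R=53
Round 3 (k=3): L=53 R=223
Round 4 (k=20): L=223 R=70
Round 5 (k=49): L=70 R=178
Round 6 (k=44): L=178 R=217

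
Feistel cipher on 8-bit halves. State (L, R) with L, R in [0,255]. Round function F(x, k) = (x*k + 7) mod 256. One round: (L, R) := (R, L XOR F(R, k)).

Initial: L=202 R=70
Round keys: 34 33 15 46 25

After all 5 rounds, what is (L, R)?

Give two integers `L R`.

Answer: 17 200

Derivation:
Round 1 (k=34): L=70 R=153
Round 2 (k=33): L=153 R=134
Round 3 (k=15): L=134 R=120
Round 4 (k=46): L=120 R=17
Round 5 (k=25): L=17 R=200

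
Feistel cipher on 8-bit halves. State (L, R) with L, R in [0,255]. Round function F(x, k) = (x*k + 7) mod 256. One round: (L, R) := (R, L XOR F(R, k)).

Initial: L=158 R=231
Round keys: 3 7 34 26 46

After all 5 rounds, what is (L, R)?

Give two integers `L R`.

Round 1 (k=3): L=231 R=34
Round 2 (k=7): L=34 R=18
Round 3 (k=34): L=18 R=73
Round 4 (k=26): L=73 R=99
Round 5 (k=46): L=99 R=152

Answer: 99 152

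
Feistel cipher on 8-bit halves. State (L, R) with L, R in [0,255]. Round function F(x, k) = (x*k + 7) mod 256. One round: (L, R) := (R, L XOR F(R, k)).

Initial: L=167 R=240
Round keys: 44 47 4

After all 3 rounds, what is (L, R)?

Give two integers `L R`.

Round 1 (k=44): L=240 R=224
Round 2 (k=47): L=224 R=215
Round 3 (k=4): L=215 R=131

Answer: 215 131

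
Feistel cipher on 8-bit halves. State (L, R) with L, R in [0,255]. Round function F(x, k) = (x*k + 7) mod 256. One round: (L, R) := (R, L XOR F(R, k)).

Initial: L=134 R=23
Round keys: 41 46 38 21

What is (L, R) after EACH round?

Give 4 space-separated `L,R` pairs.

Round 1 (k=41): L=23 R=48
Round 2 (k=46): L=48 R=176
Round 3 (k=38): L=176 R=23
Round 4 (k=21): L=23 R=90

Answer: 23,48 48,176 176,23 23,90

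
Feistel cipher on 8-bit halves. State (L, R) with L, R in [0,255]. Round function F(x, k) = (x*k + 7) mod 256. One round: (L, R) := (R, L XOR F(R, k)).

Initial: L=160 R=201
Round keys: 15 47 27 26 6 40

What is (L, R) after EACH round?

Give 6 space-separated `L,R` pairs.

Answer: 201,110 110,240 240,57 57,33 33,244 244,6

Derivation:
Round 1 (k=15): L=201 R=110
Round 2 (k=47): L=110 R=240
Round 3 (k=27): L=240 R=57
Round 4 (k=26): L=57 R=33
Round 5 (k=6): L=33 R=244
Round 6 (k=40): L=244 R=6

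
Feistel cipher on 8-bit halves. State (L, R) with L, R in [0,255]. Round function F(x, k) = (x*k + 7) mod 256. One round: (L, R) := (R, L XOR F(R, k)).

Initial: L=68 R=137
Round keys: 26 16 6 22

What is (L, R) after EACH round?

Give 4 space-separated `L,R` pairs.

Answer: 137,181 181,222 222,142 142,229

Derivation:
Round 1 (k=26): L=137 R=181
Round 2 (k=16): L=181 R=222
Round 3 (k=6): L=222 R=142
Round 4 (k=22): L=142 R=229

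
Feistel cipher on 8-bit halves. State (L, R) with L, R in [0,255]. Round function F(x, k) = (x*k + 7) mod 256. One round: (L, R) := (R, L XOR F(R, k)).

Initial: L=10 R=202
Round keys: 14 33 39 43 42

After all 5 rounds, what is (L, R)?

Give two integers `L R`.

Round 1 (k=14): L=202 R=25
Round 2 (k=33): L=25 R=138
Round 3 (k=39): L=138 R=20
Round 4 (k=43): L=20 R=233
Round 5 (k=42): L=233 R=85

Answer: 233 85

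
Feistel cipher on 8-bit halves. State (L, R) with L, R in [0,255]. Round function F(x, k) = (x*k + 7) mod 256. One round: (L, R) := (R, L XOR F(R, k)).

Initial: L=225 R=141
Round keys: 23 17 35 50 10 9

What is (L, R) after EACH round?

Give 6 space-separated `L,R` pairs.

Answer: 141,83 83,7 7,175 175,50 50,84 84,201

Derivation:
Round 1 (k=23): L=141 R=83
Round 2 (k=17): L=83 R=7
Round 3 (k=35): L=7 R=175
Round 4 (k=50): L=175 R=50
Round 5 (k=10): L=50 R=84
Round 6 (k=9): L=84 R=201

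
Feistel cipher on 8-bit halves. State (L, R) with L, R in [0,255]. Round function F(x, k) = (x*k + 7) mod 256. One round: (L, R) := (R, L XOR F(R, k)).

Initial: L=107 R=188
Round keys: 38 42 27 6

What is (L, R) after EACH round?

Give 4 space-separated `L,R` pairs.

Round 1 (k=38): L=188 R=132
Round 2 (k=42): L=132 R=19
Round 3 (k=27): L=19 R=140
Round 4 (k=6): L=140 R=92

Answer: 188,132 132,19 19,140 140,92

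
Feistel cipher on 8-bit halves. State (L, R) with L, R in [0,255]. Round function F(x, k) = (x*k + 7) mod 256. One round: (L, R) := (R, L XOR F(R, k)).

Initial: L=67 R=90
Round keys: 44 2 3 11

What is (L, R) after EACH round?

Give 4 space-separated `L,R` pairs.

Round 1 (k=44): L=90 R=60
Round 2 (k=2): L=60 R=37
Round 3 (k=3): L=37 R=74
Round 4 (k=11): L=74 R=16

Answer: 90,60 60,37 37,74 74,16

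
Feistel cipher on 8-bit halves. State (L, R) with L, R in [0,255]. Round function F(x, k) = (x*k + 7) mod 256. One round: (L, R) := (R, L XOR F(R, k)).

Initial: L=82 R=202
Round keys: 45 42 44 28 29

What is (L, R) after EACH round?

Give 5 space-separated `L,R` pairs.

Answer: 202,219 219,63 63,0 0,56 56,95

Derivation:
Round 1 (k=45): L=202 R=219
Round 2 (k=42): L=219 R=63
Round 3 (k=44): L=63 R=0
Round 4 (k=28): L=0 R=56
Round 5 (k=29): L=56 R=95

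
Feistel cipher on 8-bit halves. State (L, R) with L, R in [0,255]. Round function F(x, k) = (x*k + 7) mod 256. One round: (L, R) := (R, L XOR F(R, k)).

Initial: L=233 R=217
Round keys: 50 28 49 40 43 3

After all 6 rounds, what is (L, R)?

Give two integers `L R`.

Answer: 231 173

Derivation:
Round 1 (k=50): L=217 R=128
Round 2 (k=28): L=128 R=222
Round 3 (k=49): L=222 R=5
Round 4 (k=40): L=5 R=17
Round 5 (k=43): L=17 R=231
Round 6 (k=3): L=231 R=173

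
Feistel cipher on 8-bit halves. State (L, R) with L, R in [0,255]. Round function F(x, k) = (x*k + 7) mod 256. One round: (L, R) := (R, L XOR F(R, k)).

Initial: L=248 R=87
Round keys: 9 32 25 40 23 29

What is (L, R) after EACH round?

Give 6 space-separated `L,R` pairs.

Answer: 87,238 238,144 144,249 249,127 127,137 137,243

Derivation:
Round 1 (k=9): L=87 R=238
Round 2 (k=32): L=238 R=144
Round 3 (k=25): L=144 R=249
Round 4 (k=40): L=249 R=127
Round 5 (k=23): L=127 R=137
Round 6 (k=29): L=137 R=243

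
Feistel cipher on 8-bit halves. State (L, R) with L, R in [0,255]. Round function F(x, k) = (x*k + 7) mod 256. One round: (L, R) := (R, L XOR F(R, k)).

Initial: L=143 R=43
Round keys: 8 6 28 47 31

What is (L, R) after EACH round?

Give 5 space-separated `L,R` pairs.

Answer: 43,208 208,204 204,135 135,28 28,236

Derivation:
Round 1 (k=8): L=43 R=208
Round 2 (k=6): L=208 R=204
Round 3 (k=28): L=204 R=135
Round 4 (k=47): L=135 R=28
Round 5 (k=31): L=28 R=236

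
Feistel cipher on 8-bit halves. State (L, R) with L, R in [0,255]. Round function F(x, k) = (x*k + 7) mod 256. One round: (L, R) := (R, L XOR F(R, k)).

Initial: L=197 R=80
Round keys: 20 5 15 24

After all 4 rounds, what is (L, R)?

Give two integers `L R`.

Round 1 (k=20): L=80 R=130
Round 2 (k=5): L=130 R=193
Round 3 (k=15): L=193 R=212
Round 4 (k=24): L=212 R=38

Answer: 212 38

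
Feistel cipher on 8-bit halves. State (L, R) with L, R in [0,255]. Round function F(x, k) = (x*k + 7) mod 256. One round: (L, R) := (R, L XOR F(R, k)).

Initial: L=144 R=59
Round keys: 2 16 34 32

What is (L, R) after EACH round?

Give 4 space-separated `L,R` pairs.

Round 1 (k=2): L=59 R=237
Round 2 (k=16): L=237 R=236
Round 3 (k=34): L=236 R=178
Round 4 (k=32): L=178 R=171

Answer: 59,237 237,236 236,178 178,171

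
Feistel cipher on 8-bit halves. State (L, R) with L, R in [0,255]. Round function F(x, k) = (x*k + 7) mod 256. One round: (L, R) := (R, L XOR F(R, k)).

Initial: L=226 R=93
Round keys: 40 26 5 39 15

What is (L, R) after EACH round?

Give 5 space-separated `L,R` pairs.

Round 1 (k=40): L=93 R=109
Round 2 (k=26): L=109 R=68
Round 3 (k=5): L=68 R=54
Round 4 (k=39): L=54 R=5
Round 5 (k=15): L=5 R=100

Answer: 93,109 109,68 68,54 54,5 5,100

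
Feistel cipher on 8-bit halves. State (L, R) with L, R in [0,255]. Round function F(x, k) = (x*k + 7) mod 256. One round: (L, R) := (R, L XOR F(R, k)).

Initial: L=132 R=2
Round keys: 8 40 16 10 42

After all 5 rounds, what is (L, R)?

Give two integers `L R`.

Round 1 (k=8): L=2 R=147
Round 2 (k=40): L=147 R=253
Round 3 (k=16): L=253 R=68
Round 4 (k=10): L=68 R=82
Round 5 (k=42): L=82 R=63

Answer: 82 63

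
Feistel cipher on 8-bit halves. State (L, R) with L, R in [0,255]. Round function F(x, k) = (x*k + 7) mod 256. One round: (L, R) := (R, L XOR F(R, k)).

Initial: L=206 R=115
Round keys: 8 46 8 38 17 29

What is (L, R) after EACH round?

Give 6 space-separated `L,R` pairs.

Round 1 (k=8): L=115 R=81
Round 2 (k=46): L=81 R=230
Round 3 (k=8): L=230 R=102
Round 4 (k=38): L=102 R=205
Round 5 (k=17): L=205 R=194
Round 6 (k=29): L=194 R=204

Answer: 115,81 81,230 230,102 102,205 205,194 194,204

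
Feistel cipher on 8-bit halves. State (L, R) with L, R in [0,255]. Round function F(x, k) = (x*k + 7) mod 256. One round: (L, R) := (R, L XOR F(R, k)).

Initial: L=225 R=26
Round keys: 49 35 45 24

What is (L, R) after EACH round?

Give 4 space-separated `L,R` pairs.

Round 1 (k=49): L=26 R=224
Round 2 (k=35): L=224 R=189
Round 3 (k=45): L=189 R=160
Round 4 (k=24): L=160 R=186

Answer: 26,224 224,189 189,160 160,186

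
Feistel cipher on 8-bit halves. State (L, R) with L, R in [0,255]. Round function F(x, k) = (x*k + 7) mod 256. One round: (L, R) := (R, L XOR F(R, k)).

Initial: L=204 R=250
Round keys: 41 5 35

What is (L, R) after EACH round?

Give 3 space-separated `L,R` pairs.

Answer: 250,221 221,162 162,240

Derivation:
Round 1 (k=41): L=250 R=221
Round 2 (k=5): L=221 R=162
Round 3 (k=35): L=162 R=240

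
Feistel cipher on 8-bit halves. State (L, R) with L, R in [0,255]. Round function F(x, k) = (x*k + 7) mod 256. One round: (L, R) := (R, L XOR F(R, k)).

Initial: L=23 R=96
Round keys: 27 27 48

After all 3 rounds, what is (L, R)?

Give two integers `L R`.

Answer: 119 103

Derivation:
Round 1 (k=27): L=96 R=48
Round 2 (k=27): L=48 R=119
Round 3 (k=48): L=119 R=103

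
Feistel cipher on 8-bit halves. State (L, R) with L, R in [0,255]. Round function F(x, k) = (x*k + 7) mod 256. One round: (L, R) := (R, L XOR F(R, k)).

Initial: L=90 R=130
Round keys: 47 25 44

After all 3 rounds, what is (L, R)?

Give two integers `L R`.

Answer: 44 40

Derivation:
Round 1 (k=47): L=130 R=191
Round 2 (k=25): L=191 R=44
Round 3 (k=44): L=44 R=40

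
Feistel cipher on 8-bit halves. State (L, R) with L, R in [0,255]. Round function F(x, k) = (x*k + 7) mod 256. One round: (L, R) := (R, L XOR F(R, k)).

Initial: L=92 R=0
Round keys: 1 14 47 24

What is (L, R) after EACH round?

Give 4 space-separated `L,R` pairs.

Round 1 (k=1): L=0 R=91
Round 2 (k=14): L=91 R=1
Round 3 (k=47): L=1 R=109
Round 4 (k=24): L=109 R=62

Answer: 0,91 91,1 1,109 109,62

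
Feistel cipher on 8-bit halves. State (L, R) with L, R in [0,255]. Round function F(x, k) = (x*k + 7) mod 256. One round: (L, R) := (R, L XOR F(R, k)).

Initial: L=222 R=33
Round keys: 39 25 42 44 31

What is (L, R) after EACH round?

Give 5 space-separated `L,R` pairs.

Round 1 (k=39): L=33 R=208
Round 2 (k=25): L=208 R=118
Round 3 (k=42): L=118 R=179
Round 4 (k=44): L=179 R=189
Round 5 (k=31): L=189 R=89

Answer: 33,208 208,118 118,179 179,189 189,89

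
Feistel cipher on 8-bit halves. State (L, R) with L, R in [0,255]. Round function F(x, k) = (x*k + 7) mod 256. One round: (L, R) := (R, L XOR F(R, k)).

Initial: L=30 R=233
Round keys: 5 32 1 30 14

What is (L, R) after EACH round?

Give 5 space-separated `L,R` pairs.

Answer: 233,138 138,174 174,63 63,199 199,214

Derivation:
Round 1 (k=5): L=233 R=138
Round 2 (k=32): L=138 R=174
Round 3 (k=1): L=174 R=63
Round 4 (k=30): L=63 R=199
Round 5 (k=14): L=199 R=214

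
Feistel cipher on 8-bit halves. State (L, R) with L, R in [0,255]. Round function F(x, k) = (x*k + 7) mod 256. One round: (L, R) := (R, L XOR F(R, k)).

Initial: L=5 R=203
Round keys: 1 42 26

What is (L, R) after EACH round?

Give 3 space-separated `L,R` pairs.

Round 1 (k=1): L=203 R=215
Round 2 (k=42): L=215 R=134
Round 3 (k=26): L=134 R=116

Answer: 203,215 215,134 134,116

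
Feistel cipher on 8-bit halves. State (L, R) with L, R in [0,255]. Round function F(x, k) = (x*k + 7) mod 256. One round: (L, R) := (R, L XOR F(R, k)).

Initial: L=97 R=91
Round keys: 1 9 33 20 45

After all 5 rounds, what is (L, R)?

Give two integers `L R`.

Answer: 186 26

Derivation:
Round 1 (k=1): L=91 R=3
Round 2 (k=9): L=3 R=121
Round 3 (k=33): L=121 R=163
Round 4 (k=20): L=163 R=186
Round 5 (k=45): L=186 R=26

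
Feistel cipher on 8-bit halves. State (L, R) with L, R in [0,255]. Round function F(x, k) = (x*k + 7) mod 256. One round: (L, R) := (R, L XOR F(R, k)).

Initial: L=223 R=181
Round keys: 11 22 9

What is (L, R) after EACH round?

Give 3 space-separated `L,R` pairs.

Round 1 (k=11): L=181 R=17
Round 2 (k=22): L=17 R=200
Round 3 (k=9): L=200 R=30

Answer: 181,17 17,200 200,30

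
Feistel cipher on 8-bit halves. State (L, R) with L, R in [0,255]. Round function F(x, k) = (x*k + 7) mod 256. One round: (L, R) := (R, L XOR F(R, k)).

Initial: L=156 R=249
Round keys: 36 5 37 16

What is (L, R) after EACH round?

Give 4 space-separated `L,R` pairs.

Round 1 (k=36): L=249 R=151
Round 2 (k=5): L=151 R=3
Round 3 (k=37): L=3 R=225
Round 4 (k=16): L=225 R=20

Answer: 249,151 151,3 3,225 225,20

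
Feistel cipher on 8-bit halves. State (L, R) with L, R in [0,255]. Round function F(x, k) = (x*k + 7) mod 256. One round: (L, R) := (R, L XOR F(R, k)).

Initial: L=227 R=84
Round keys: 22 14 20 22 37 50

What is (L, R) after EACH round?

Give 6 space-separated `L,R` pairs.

Round 1 (k=22): L=84 R=220
Round 2 (k=14): L=220 R=91
Round 3 (k=20): L=91 R=255
Round 4 (k=22): L=255 R=170
Round 5 (k=37): L=170 R=102
Round 6 (k=50): L=102 R=89

Answer: 84,220 220,91 91,255 255,170 170,102 102,89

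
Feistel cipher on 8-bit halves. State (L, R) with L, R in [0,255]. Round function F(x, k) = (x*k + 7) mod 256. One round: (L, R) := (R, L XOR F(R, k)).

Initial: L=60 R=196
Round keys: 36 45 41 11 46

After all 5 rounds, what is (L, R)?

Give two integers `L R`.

Round 1 (k=36): L=196 R=171
Round 2 (k=45): L=171 R=210
Round 3 (k=41): L=210 R=2
Round 4 (k=11): L=2 R=207
Round 5 (k=46): L=207 R=59

Answer: 207 59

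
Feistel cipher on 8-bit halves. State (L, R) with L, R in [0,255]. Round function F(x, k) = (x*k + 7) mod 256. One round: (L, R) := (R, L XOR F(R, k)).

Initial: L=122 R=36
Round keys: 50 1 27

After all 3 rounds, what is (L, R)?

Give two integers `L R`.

Answer: 88 58

Derivation:
Round 1 (k=50): L=36 R=117
Round 2 (k=1): L=117 R=88
Round 3 (k=27): L=88 R=58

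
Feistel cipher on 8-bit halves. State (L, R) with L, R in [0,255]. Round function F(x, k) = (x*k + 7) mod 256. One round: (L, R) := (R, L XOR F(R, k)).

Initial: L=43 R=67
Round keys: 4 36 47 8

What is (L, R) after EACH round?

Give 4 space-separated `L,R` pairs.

Round 1 (k=4): L=67 R=56
Round 2 (k=36): L=56 R=164
Round 3 (k=47): L=164 R=27
Round 4 (k=8): L=27 R=123

Answer: 67,56 56,164 164,27 27,123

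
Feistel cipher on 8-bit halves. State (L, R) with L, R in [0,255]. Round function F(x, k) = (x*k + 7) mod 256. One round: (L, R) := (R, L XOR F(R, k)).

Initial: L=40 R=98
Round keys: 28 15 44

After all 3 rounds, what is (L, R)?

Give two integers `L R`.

Answer: 130 200

Derivation:
Round 1 (k=28): L=98 R=151
Round 2 (k=15): L=151 R=130
Round 3 (k=44): L=130 R=200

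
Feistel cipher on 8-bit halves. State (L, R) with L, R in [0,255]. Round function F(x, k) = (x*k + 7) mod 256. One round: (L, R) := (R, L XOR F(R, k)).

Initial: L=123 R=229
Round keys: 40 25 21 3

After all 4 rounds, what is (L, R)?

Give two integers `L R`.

Round 1 (k=40): L=229 R=180
Round 2 (k=25): L=180 R=126
Round 3 (k=21): L=126 R=233
Round 4 (k=3): L=233 R=188

Answer: 233 188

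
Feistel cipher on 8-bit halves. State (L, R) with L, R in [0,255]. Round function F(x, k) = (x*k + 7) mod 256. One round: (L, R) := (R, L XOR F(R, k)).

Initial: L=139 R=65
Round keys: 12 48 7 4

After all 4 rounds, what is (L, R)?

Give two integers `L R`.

Round 1 (k=12): L=65 R=152
Round 2 (k=48): L=152 R=198
Round 3 (k=7): L=198 R=233
Round 4 (k=4): L=233 R=109

Answer: 233 109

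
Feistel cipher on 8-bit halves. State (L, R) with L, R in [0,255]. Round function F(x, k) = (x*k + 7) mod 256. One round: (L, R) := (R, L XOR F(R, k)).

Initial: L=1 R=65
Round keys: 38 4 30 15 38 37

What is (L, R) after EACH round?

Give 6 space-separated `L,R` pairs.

Answer: 65,172 172,246 246,119 119,246 246,252 252,133

Derivation:
Round 1 (k=38): L=65 R=172
Round 2 (k=4): L=172 R=246
Round 3 (k=30): L=246 R=119
Round 4 (k=15): L=119 R=246
Round 5 (k=38): L=246 R=252
Round 6 (k=37): L=252 R=133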